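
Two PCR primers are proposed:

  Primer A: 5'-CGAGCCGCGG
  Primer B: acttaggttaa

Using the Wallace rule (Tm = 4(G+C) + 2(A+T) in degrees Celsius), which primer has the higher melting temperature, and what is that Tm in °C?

Primer A: A+T=1, G+C=9 → Tm = 2(1)+4(9) = 38°C
Primer B: A+T=8, G+C=3 → Tm = 2(8)+4(3) = 28°C
38°C vs 28°C → primer A is higher.

Primer A, 38°C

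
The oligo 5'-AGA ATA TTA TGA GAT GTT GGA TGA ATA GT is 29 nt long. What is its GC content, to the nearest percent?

Counting bases: C=0, T=10, G=8, A=11
G+C = 8 + 0 = 8 out of 29 bases
%GC = 8/29 × 100 = 27.59% ≈ 28%

28%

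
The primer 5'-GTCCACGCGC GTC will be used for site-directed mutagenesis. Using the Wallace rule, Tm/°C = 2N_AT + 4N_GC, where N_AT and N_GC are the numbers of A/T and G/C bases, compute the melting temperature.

Scanning the sequence gives C=6, A=1, T=2, G=4.
A+T = 3, G+C = 10
Tm = 4·10 + 2·3 = 40 + 6 = 46°C

46°C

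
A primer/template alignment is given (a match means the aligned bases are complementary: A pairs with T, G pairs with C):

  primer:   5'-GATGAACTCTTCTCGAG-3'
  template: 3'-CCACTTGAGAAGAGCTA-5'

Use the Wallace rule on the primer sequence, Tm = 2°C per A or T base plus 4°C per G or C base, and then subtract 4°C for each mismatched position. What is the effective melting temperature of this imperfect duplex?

42°C

Primer base counts: A=4, T=5, G=4, C=4 → A+T=9, G+C=8
Perfect-match Tm = 2(9) + 4(8) = 18 + 32 = 50°C
Mismatches (positions where the bases are not complementary): 2 (at positions 2, 17)
Effective Tm = 50 − 2×4 = 50 − 8 = 42°C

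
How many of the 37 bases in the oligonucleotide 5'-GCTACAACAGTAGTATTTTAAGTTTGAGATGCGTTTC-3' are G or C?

13

Counting bases: G=8, T=14, C=5, A=10
Total G or C: 8 + 5 = 13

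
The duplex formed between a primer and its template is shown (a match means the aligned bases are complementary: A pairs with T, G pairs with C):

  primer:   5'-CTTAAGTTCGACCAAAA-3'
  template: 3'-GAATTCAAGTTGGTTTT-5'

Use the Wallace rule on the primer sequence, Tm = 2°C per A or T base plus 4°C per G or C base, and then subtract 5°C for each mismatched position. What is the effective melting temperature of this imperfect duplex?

Primer base counts: A=7, T=4, G=2, C=4 → A+T=11, G+C=6
Perfect-match Tm = 2(11) + 4(6) = 22 + 24 = 46°C
Mismatches (positions where the bases are not complementary): 1 (at position 10)
Effective Tm = 46 − 1×5 = 46 − 5 = 41°C

41°C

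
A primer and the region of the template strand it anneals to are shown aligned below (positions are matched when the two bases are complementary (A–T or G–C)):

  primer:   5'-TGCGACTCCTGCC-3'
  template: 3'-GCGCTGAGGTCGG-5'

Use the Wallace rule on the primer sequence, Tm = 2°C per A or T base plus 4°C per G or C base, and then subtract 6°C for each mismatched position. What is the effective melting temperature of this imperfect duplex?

Primer base counts: A=1, T=3, G=3, C=6 → A+T=4, G+C=9
Perfect-match Tm = 2(4) + 4(9) = 8 + 36 = 44°C
Mismatches (positions where the bases are not complementary): 2 (at positions 1, 10)
Effective Tm = 44 − 2×6 = 44 − 12 = 32°C

32°C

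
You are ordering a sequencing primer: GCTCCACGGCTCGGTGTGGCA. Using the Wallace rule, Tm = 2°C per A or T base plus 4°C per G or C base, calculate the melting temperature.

Counting bases: G=8, A=2, C=7, T=4
A+T = 6, G+C = 15
Tm = 2(6) + 4(15) = 12 + 60 = 72°C

72°C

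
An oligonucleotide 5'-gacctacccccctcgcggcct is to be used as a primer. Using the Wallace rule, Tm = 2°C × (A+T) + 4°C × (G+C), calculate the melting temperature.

74°C

G=4, C=12, T=3, A=2
So N_AT = 5 and N_GC = 16.
Tm = 2×5 + 4×16 = 74°C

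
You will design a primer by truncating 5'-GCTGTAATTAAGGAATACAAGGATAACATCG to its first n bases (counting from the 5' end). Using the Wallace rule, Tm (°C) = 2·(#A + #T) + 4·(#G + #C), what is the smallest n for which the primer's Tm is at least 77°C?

n = 30

First 29 bases: GCTGTAATTAAGGAATACAAGGATAACAT → Tm = 76°C (< 77°C)
First 30 bases: GCTGTAATTAAGGAATACAAGGATAACATC → Tm = 80°C (≥ 77°C)
Since every base adds ≥2°C, Tm only increases with n, so the threshold is first crossed at n = 30.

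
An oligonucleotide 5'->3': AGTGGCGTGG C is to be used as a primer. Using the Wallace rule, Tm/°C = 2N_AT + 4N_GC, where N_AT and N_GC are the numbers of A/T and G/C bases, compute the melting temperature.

Base counts: T=2, G=6, A=1, C=2
A+T = 3, G+C = 8
Tm = 4·8 + 2·3 = 32 + 6 = 38°C

38°C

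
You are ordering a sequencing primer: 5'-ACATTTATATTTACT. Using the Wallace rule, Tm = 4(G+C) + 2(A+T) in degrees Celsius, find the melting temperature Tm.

G=0, A=5, T=8, C=2
So N_AT = 13 and N_GC = 2.
Tm = 2(13) + 4(2) = 26 + 8 = 34°C

34°C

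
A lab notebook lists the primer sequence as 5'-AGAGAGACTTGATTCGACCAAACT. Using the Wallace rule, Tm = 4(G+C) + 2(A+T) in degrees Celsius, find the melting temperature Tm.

68°C

Scanning the sequence gives G=5, T=5, C=5, A=9.
So N_AT = 14 and N_GC = 10.
Tm = 2×14 + 4×10 = 68°C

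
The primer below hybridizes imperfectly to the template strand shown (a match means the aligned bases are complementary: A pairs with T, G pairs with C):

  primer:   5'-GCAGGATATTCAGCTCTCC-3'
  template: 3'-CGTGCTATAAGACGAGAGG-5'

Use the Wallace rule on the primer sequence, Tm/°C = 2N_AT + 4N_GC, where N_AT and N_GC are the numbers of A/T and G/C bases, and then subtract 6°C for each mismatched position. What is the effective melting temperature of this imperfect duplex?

46°C

Primer base counts: A=4, T=5, G=4, C=6 → A+T=9, G+C=10
Perfect-match Tm = 2(9) + 4(10) = 18 + 40 = 58°C
Mismatches (positions where the bases are not complementary): 2 (at positions 4, 12)
Effective Tm = 58 − 2×6 = 58 − 12 = 46°C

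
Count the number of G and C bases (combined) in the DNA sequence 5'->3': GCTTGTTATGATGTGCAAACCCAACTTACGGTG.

15

Scanning the sequence gives C=7, T=10, G=8, A=8.
Total G or C: 8 + 7 = 15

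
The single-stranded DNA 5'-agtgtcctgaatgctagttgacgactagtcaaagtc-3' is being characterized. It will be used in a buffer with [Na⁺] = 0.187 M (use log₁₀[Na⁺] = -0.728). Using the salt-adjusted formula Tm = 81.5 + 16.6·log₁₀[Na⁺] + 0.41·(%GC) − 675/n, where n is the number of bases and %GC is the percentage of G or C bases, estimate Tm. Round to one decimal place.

68.9°C

Length n = 36. Counting bases: G=9, A=10, T=10, C=7
G+C = 16, so %GC = 16/36 × 100 = 44.444%
Salt term: 16.6 × (-0.728) = -12.085
GC term: 0.41 × 44.444 = 18.222; length term: −675/36 = −18.75
Tm = 81.5 + (-12.085) + 18.222 − 18.75 = 68.887 → 68.9°C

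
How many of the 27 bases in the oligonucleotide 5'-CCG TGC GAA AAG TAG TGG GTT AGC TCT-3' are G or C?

Base counts: G=9, C=5, T=7, A=6
G+C = 9 + 5 = 14

14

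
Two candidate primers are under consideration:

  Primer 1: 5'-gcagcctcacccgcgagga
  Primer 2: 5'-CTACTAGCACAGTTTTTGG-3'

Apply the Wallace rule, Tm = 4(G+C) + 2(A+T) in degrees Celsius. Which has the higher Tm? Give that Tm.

Primer 1, 66°C

Primer 1: A+T=5, G+C=14 → Tm = 2(5)+4(14) = 66°C
Primer 2: A+T=11, G+C=8 → Tm = 2(11)+4(8) = 54°C
66°C vs 54°C → primer 1 is higher.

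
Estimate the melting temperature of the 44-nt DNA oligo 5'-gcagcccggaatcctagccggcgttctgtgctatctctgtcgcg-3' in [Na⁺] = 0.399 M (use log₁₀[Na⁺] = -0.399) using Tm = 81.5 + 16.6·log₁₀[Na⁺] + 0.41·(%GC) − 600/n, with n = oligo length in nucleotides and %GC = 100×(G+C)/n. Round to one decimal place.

87.3°C

Length n = 44. Counting bases: G=13, A=5, C=15, T=11
G+C = 28, so %GC = 28/44 × 100 = 63.636%
Salt term: 16.6 × (-0.399) = -6.623
GC term: 0.41 × 63.636 = 26.091; length term: −600/44 = −13.636
Tm = 81.5 + (-6.623) + 26.091 − 13.636 = 87.332 → 87.3°C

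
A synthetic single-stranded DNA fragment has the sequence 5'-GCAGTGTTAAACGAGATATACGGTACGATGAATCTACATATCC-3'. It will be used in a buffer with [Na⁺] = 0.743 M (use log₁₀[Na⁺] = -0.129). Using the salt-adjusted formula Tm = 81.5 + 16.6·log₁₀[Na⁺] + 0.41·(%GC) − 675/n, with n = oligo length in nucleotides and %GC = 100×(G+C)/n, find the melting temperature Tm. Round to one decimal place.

Length n = 43. Base counts: T=11, A=15, G=9, C=8
G+C = 17, so %GC = 17/43 × 100 = 39.535%
Salt term: 16.6 × (-0.129) = -2.141
GC term: 0.41 × 39.535 = 16.209; length term: −675/43 = −15.698
Tm = 81.5 + (-2.141) + 16.209 − 15.698 = 79.87 → 79.9°C

79.9°C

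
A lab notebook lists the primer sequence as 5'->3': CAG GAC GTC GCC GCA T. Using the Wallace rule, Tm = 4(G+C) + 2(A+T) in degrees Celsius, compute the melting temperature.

54°C

Counting bases: C=6, G=5, A=3, T=2
So N_AT = 5 and N_GC = 11.
Tm = 2(5) + 4(11) = 10 + 44 = 54°C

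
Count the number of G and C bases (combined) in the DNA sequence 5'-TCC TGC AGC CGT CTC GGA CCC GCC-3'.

Scanning the sequence gives T=4, A=2, G=6, C=12.
G+C = 6 + 12 = 18

18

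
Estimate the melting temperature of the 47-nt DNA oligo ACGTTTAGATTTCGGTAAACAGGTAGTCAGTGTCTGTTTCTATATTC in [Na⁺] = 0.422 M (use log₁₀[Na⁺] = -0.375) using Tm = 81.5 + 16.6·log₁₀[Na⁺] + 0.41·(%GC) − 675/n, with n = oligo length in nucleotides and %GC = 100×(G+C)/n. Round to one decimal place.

Length n = 47. Scanning the sequence gives T=19, C=7, G=10, A=11.
G+C = 17, so %GC = 17/47 × 100 = 36.17%
Salt term: 16.6 × (-0.375) = -6.225
GC term: 0.41 × 36.17 = 14.83; length term: −675/47 = −14.362
Tm = 81.5 + (-6.225) + 14.83 − 14.362 = 75.743 → 75.7°C

75.7°C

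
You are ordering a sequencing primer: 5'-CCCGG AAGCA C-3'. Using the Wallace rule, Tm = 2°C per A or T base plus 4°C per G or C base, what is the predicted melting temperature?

38°C

Base counts: T=0, C=5, G=3, A=3
AT pairs contribute 3, GC pairs contribute 8.
Tm = 2(3) + 4(8) = 6 + 32 = 38°C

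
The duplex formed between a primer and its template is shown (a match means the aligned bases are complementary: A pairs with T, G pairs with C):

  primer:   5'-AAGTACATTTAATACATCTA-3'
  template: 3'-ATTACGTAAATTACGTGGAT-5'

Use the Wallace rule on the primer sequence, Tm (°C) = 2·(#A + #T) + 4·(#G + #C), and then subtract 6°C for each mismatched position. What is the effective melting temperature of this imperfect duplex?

Primer base counts: A=9, T=7, G=1, C=3 → A+T=16, G+C=4
Perfect-match Tm = 2(16) + 4(4) = 32 + 16 = 48°C
Mismatches (positions where the bases are not complementary): 5 (at positions 1, 3, 5, 14, 17)
Effective Tm = 48 − 5×6 = 48 − 30 = 18°C

18°C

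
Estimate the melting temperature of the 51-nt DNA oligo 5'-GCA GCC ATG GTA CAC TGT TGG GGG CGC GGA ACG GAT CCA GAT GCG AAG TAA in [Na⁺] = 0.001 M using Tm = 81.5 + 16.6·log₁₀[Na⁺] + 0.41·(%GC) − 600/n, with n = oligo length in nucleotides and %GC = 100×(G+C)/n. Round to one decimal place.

44.1°C

Length n = 51. Base counts: C=11, A=13, T=8, G=19
G+C = 30, so %GC = 30/51 × 100 = 58.824%
Salt term: 16.6 × (-3) = -49.8
GC term: 0.41 × 58.824 = 24.118; length term: −600/51 = −11.765
Tm = 81.5 + (-49.8) + 24.118 − 11.765 = 44.053 → 44.1°C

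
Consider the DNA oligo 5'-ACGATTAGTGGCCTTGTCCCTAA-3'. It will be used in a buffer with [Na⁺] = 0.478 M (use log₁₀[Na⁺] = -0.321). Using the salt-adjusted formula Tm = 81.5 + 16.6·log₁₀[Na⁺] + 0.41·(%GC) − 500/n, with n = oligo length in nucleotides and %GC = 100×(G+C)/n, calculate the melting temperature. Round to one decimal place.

Length n = 23. Counting bases: A=5, C=6, G=5, T=7
G+C = 11, so %GC = 11/23 × 100 = 47.826%
Salt term: 16.6 × (-0.321) = -5.329
GC term: 0.41 × 47.826 = 19.609; length term: −500/23 = −21.739
Tm = 81.5 + (-5.329) + 19.609 − 21.739 = 74.041 → 74.0°C

74.0°C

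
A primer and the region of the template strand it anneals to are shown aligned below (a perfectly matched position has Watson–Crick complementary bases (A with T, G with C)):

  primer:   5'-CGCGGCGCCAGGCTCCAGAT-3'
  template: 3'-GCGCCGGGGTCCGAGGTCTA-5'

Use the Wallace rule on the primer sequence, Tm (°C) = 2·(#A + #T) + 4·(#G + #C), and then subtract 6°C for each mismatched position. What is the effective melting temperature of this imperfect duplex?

64°C

Primer base counts: A=3, T=2, G=7, C=8 → A+T=5, G+C=15
Perfect-match Tm = 2(5) + 4(15) = 10 + 60 = 70°C
Mismatches (positions where the bases are not complementary): 1 (at position 7)
Effective Tm = 70 − 1×6 = 70 − 6 = 64°C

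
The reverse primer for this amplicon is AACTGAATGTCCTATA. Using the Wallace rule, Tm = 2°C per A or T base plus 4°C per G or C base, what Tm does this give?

42°C

A=6, C=3, T=5, G=2
AT pairs contribute 11, GC pairs contribute 5.
Tm = 2×11 + 4×5 = 42°C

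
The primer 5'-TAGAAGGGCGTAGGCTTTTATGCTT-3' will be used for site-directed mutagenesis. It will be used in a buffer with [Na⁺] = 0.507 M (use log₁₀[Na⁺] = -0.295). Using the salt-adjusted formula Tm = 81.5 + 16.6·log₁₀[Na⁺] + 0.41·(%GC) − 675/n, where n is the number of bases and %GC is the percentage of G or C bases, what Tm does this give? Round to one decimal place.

67.6°C

Length n = 25. Counting bases: C=3, T=9, A=5, G=8
G+C = 11, so %GC = 11/25 × 100 = 44%
Salt term: 16.6 × (-0.295) = -4.897
GC term: 0.41 × 44 = 18.04; length term: −675/25 = −27
Tm = 81.5 + (-4.897) + 18.04 − 27 = 67.643 → 67.6°C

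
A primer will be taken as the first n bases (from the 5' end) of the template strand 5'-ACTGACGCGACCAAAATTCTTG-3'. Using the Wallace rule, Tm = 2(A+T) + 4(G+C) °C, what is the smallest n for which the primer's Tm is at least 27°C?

n = 9

First 8 bases: ACTGACGC → Tm = 26°C (< 27°C)
First 9 bases: ACTGACGCG → Tm = 30°C (≥ 27°C)
Since every base adds ≥2°C, Tm only increases with n, so the threshold is first crossed at n = 9.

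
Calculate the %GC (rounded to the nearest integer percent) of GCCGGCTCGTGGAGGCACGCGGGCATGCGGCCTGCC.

81%

Base counts: C=13, T=4, A=3, G=16
G+C = 16 + 13 = 29 out of 36 bases
%GC = 29/36 × 100 = 80.56% ≈ 81%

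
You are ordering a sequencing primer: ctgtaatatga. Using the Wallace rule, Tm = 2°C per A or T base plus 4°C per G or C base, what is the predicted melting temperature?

Counting bases: G=2, A=4, T=4, C=1
So N_AT = 8 and N_GC = 3.
Tm = 2(8) + 4(3) = 16 + 12 = 28°C

28°C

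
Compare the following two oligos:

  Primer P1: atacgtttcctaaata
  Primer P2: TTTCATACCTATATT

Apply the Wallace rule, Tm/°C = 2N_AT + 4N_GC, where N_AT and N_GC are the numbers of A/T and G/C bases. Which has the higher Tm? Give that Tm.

Primer P1: A+T=12, G+C=4 → Tm = 2(12)+4(4) = 40°C
Primer P2: A+T=12, G+C=3 → Tm = 2(12)+4(3) = 36°C
40°C vs 36°C → primer P1 is higher.

Primer P1, 40°C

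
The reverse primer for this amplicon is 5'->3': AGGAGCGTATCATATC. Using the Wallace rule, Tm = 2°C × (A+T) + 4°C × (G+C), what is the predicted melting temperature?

Scanning the sequence gives T=4, C=3, G=4, A=5.
So N_AT = 9 and N_GC = 7.
Tm = 2(9) + 4(7) = 18 + 28 = 46°C

46°C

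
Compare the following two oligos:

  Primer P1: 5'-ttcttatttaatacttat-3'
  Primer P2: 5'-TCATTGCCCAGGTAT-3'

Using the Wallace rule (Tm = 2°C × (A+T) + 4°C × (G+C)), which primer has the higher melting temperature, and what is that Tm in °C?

Primer P1: A+T=16, G+C=2 → Tm = 2(16)+4(2) = 40°C
Primer P2: A+T=8, G+C=7 → Tm = 2(8)+4(7) = 44°C
40°C vs 44°C → primer P2 is higher.

Primer P2, 44°C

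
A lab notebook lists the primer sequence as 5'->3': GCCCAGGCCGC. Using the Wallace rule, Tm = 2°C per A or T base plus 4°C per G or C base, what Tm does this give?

Base counts: C=6, G=4, T=0, A=1
A+T = 1, G+C = 10
Tm = 4·10 + 2·1 = 40 + 2 = 42°C

42°C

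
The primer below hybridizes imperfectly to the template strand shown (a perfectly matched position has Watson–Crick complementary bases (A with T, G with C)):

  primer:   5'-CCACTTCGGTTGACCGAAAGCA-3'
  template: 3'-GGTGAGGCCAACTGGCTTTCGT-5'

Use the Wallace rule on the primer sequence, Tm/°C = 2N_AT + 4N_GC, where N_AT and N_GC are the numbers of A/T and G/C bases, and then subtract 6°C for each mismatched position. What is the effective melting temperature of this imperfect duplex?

Primer base counts: A=6, T=4, G=5, C=7 → A+T=10, G+C=12
Perfect-match Tm = 2(10) + 4(12) = 20 + 48 = 68°C
Mismatches (positions where the bases are not complementary): 1 (at position 6)
Effective Tm = 68 − 1×6 = 68 − 6 = 62°C

62°C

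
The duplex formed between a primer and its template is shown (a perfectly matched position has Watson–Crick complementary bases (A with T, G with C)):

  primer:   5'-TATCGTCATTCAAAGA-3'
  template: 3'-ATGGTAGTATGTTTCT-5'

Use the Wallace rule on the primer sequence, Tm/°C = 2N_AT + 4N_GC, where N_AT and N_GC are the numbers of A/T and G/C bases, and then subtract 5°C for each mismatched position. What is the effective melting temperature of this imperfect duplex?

Primer base counts: A=6, T=5, G=2, C=3 → A+T=11, G+C=5
Perfect-match Tm = 2(11) + 4(5) = 22 + 20 = 42°C
Mismatches (positions where the bases are not complementary): 3 (at positions 3, 5, 10)
Effective Tm = 42 − 3×5 = 42 − 15 = 27°C

27°C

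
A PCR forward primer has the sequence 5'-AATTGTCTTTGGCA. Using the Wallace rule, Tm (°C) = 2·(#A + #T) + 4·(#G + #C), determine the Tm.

38°C

Counting bases: G=3, C=2, A=3, T=6
A+T = 9, G+C = 5
Tm = 2(9) + 4(5) = 18 + 20 = 38°C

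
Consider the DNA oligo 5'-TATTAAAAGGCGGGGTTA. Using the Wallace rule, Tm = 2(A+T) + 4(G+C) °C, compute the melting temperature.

50°C

Counting bases: C=1, G=6, A=6, T=5
A+T = 11, G+C = 7
Tm = 2(11) + 4(7) = 22 + 28 = 50°C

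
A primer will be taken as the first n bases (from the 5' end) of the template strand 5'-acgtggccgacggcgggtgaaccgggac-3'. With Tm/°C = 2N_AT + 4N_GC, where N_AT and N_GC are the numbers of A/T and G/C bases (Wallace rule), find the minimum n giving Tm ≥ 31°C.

n = 9

First 8 bases: ACGTGGCC → Tm = 28°C (< 31°C)
First 9 bases: ACGTGGCCG → Tm = 32°C (≥ 31°C)
Each additional base adds 2°C (A/T) or 4°C (G/C), so Tm is non-decreasing in n; n = 9 is the first length to reach 31°C.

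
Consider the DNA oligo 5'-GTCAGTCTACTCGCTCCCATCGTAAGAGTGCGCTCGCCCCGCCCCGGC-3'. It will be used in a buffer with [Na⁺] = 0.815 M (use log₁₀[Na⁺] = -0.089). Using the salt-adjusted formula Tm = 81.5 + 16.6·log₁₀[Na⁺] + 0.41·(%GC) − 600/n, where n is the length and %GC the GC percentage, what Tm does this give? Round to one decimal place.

Length n = 48. Base counts: T=9, C=21, G=12, A=6
G+C = 33, so %GC = 33/48 × 100 = 68.75%
Salt term: 16.6 × (-0.089) = -1.477
GC term: 0.41 × 68.75 = 28.188; length term: −600/48 = −12.5
Tm = 81.5 + (-1.477) + 28.188 − 12.5 = 95.711 → 95.7°C

95.7°C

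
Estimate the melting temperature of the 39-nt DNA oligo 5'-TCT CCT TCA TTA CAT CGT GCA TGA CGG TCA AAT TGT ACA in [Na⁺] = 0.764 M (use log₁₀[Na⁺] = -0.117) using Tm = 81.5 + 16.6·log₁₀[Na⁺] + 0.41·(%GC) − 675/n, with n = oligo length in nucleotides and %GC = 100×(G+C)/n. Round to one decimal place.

Length n = 39. Counting bases: C=10, A=10, T=13, G=6
G+C = 16, so %GC = 16/39 × 100 = 41.026%
Salt term: 16.6 × (-0.117) = -1.942
GC term: 0.41 × 41.026 = 16.821; length term: −675/39 = −17.308
Tm = 81.5 + (-1.942) + 16.821 − 17.308 = 79.071 → 79.1°C

79.1°C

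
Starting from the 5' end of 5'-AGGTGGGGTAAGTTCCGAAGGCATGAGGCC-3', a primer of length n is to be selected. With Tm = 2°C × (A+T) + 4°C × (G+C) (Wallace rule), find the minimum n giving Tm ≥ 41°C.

First 13 bases: AGGTGGGGTAAGT → Tm = 40°C (< 41°C)
First 14 bases: AGGTGGGGTAAGTT → Tm = 42°C (≥ 41°C)
Since every base adds ≥2°C, Tm only increases with n, so the threshold is first crossed at n = 14.

n = 14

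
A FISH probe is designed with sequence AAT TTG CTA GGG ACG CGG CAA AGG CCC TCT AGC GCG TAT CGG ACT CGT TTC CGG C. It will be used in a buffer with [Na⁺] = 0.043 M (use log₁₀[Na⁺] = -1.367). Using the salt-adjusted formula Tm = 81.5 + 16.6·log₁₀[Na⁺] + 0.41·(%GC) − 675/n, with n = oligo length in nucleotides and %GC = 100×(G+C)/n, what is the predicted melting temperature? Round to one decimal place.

71.1°C

Length n = 55. Scanning the sequence gives T=12, A=10, C=16, G=17.
G+C = 33, so %GC = 33/55 × 100 = 60%
Salt term: 16.6 × (-1.367) = -22.692
GC term: 0.41 × 60 = 24.6; length term: −675/55 = −12.273
Tm = 81.5 + (-22.692) + 24.6 − 12.273 = 71.135 → 71.1°C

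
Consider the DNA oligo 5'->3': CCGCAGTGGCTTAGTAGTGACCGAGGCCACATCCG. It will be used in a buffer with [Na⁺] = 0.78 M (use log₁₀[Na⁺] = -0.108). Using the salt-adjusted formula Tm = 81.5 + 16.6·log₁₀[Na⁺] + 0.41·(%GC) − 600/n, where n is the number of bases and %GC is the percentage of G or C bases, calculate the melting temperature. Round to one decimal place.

88.3°C

Length n = 35. A=7, G=11, T=6, C=11
G+C = 22, so %GC = 22/35 × 100 = 62.857%
Salt term: 16.6 × (-0.108) = -1.793
GC term: 0.41 × 62.857 = 25.771; length term: −600/35 = −17.143
Tm = 81.5 + (-1.793) + 25.771 − 17.143 = 88.335 → 88.3°C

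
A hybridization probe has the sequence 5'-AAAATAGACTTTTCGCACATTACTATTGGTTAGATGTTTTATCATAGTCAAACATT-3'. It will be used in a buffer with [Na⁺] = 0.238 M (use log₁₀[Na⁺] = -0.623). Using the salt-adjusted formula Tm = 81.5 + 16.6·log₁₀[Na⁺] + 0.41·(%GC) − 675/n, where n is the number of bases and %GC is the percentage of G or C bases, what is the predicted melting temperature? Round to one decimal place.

Length n = 56. Counting bases: C=8, G=7, A=19, T=22
G+C = 15, so %GC = 15/56 × 100 = 26.786%
Salt term: 16.6 × (-0.623) = -10.342
GC term: 0.41 × 26.786 = 10.982; length term: −675/56 = −12.054
Tm = 81.5 + (-10.342) + 10.982 − 12.054 = 70.086 → 70.1°C

70.1°C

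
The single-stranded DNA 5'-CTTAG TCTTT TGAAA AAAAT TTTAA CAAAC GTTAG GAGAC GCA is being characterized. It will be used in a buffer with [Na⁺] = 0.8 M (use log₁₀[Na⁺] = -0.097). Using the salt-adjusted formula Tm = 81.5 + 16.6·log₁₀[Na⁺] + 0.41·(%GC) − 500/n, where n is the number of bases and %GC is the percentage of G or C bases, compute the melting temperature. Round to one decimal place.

80.7°C

Length n = 43. Base counts: G=7, C=6, T=13, A=17
G+C = 13, so %GC = 13/43 × 100 = 30.233%
Salt term: 16.6 × (-0.097) = -1.61
GC term: 0.41 × 30.233 = 12.396; length term: −500/43 = −11.628
Tm = 81.5 + (-1.61) + 12.396 − 11.628 = 80.658 → 80.7°C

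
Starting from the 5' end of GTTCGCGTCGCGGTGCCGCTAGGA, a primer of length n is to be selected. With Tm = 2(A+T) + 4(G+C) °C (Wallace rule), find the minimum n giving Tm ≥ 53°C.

n = 16

First 15 bases: GTTCGCGTCGCGGTG → Tm = 52°C (< 53°C)
First 16 bases: GTTCGCGTCGCGGTGC → Tm = 56°C (≥ 53°C)
Since every base adds ≥2°C, Tm only increases with n, so the threshold is first crossed at n = 16.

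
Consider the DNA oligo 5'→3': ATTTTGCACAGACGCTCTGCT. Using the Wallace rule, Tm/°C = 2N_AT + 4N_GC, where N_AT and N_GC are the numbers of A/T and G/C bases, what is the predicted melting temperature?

G=4, T=7, C=6, A=4
AT pairs contribute 11, GC pairs contribute 10.
Tm = 4·10 + 2·11 = 40 + 22 = 62°C

62°C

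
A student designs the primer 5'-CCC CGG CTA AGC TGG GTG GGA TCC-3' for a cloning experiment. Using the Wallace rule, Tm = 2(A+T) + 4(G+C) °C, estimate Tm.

82°C

Scanning the sequence gives C=8, G=9, A=3, T=4.
AT pairs contribute 7, GC pairs contribute 17.
Tm = 2×7 + 4×17 = 82°C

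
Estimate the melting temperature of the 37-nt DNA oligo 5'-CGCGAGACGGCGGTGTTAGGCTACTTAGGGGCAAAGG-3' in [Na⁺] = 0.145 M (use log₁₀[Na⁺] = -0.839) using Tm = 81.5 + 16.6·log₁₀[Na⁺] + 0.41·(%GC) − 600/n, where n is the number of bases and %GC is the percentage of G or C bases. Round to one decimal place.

Length n = 37. Base counts: A=8, C=7, G=16, T=6
G+C = 23, so %GC = 23/37 × 100 = 62.162%
Salt term: 16.6 × (-0.839) = -13.927
GC term: 0.41 × 62.162 = 25.486; length term: −600/37 = −16.216
Tm = 81.5 + (-13.927) + 25.486 − 16.216 = 76.843 → 76.8°C

76.8°C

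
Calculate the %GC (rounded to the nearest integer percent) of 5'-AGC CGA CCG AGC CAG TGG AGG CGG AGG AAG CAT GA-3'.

G=15, T=2, C=8, A=10
G+C = 15 + 8 = 23 out of 35 bases
%GC = 23/35 × 100 = 65.71% ≈ 66%

66%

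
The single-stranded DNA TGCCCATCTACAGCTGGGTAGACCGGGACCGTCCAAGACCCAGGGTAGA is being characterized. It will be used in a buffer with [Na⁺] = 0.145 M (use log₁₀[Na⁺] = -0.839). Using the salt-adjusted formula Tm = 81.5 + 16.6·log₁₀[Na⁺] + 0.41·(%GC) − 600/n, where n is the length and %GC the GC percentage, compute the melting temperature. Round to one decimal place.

Length n = 49. C=15, G=15, A=12, T=7
G+C = 30, so %GC = 30/49 × 100 = 61.224%
Salt term: 16.6 × (-0.839) = -13.927
GC term: 0.41 × 61.224 = 25.102; length term: −600/49 = −12.245
Tm = 81.5 + (-13.927) + 25.102 − 12.245 = 80.43 → 80.4°C

80.4°C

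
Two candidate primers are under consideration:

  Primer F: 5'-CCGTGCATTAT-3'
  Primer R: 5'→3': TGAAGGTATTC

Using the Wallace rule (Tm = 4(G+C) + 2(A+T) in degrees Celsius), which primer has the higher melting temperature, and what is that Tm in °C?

Primer F, 32°C

Primer F: A+T=6, G+C=5 → Tm = 2(6)+4(5) = 32°C
Primer R: A+T=7, G+C=4 → Tm = 2(7)+4(4) = 30°C
32°C vs 30°C → primer F is higher.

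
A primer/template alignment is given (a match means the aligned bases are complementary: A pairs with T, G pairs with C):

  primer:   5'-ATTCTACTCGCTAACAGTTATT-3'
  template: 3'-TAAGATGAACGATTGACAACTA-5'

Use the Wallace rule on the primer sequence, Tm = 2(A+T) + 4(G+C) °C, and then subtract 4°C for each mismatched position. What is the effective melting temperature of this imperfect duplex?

Primer base counts: A=6, T=9, G=2, C=5 → A+T=15, G+C=7
Perfect-match Tm = 2(15) + 4(7) = 30 + 28 = 58°C
Mismatches (positions where the bases are not complementary): 4 (at positions 9, 16, 20, 21)
Effective Tm = 58 − 4×4 = 58 − 16 = 42°C

42°C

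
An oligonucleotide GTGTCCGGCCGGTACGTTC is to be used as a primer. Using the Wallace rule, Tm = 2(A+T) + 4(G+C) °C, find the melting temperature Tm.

Base counts: C=6, A=1, G=7, T=5
So N_AT = 6 and N_GC = 13.
Tm = 2(6) + 4(13) = 12 + 52 = 64°C

64°C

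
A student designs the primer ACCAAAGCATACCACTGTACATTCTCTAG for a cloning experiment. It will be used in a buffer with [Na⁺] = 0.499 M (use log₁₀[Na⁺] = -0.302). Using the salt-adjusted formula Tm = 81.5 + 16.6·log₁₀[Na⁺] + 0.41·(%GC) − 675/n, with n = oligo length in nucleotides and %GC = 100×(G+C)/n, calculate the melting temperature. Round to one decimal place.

Length n = 29. Scanning the sequence gives G=3, T=7, A=10, C=9.
G+C = 12, so %GC = 12/29 × 100 = 41.379%
Salt term: 16.6 × (-0.302) = -5.013
GC term: 0.41 × 41.379 = 16.965; length term: −675/29 = −23.276
Tm = 81.5 + (-5.013) + 16.965 − 23.276 = 70.176 → 70.2°C

70.2°C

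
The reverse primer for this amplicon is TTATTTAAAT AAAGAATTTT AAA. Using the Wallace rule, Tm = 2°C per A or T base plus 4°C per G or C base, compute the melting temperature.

48°C

Scanning the sequence gives C=0, A=12, T=10, G=1.
A+T = 22, G+C = 1
Tm = 2×22 + 4×1 = 48°C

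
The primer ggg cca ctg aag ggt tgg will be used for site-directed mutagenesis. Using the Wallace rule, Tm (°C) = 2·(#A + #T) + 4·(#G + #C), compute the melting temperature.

Base counts: C=3, A=3, G=9, T=3
A+T = 6, G+C = 12
Tm = 4·12 + 2·6 = 48 + 12 = 60°C

60°C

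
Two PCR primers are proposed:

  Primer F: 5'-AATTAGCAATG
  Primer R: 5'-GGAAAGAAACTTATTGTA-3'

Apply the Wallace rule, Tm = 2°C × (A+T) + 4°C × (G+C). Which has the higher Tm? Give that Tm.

Primer F: A+T=8, G+C=3 → Tm = 2(8)+4(3) = 28°C
Primer R: A+T=13, G+C=5 → Tm = 2(13)+4(5) = 46°C
28°C vs 46°C → primer R is higher.

Primer R, 46°C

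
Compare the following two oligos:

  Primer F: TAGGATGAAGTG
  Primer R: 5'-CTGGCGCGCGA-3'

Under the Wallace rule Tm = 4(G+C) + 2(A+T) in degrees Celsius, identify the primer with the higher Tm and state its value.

Primer R, 40°C

Primer F: A+T=7, G+C=5 → Tm = 2(7)+4(5) = 34°C
Primer R: A+T=2, G+C=9 → Tm = 2(2)+4(9) = 40°C
34°C vs 40°C → primer R is higher.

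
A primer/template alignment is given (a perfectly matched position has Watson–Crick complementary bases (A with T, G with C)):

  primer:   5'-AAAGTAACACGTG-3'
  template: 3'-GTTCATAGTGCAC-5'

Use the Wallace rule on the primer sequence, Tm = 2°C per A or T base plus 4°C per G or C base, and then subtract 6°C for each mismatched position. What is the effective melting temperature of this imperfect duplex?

24°C

Primer base counts: A=6, T=2, G=3, C=2 → A+T=8, G+C=5
Perfect-match Tm = 2(8) + 4(5) = 16 + 20 = 36°C
Mismatches (positions where the bases are not complementary): 2 (at positions 1, 7)
Effective Tm = 36 − 2×6 = 36 − 12 = 24°C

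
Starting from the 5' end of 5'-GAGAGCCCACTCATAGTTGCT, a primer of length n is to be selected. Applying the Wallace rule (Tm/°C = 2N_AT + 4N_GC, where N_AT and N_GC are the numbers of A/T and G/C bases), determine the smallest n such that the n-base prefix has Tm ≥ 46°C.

First 14 bases: GAGAGCCCACTCAT → Tm = 44°C (< 46°C)
First 15 bases: GAGAGCCCACTCATA → Tm = 46°C (≥ 46°C)
Since every base adds ≥2°C, Tm only increases with n, so the threshold is first crossed at n = 15.

n = 15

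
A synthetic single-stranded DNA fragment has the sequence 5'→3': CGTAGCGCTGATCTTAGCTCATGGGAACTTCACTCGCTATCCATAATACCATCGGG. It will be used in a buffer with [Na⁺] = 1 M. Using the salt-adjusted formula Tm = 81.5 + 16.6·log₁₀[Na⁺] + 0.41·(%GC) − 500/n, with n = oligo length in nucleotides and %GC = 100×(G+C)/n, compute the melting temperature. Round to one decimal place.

93.1°C

Length n = 56. Counting bases: C=16, A=13, T=15, G=12
G+C = 28, so %GC = 28/56 × 100 = 50%
Salt term: 16.6 × (0) = 0
GC term: 0.41 × 50 = 20.5; length term: −500/56 = −8.929
Tm = 81.5 + (0) + 20.5 − 8.929 = 93.071 → 93.1°C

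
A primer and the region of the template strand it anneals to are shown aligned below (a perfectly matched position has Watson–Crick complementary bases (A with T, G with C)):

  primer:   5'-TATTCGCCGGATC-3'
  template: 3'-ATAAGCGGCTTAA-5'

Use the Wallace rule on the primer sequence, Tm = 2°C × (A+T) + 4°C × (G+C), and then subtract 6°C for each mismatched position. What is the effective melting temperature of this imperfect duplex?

Primer base counts: A=2, T=4, G=3, C=4 → A+T=6, G+C=7
Perfect-match Tm = 2(6) + 4(7) = 12 + 28 = 40°C
Mismatches (positions where the bases are not complementary): 2 (at positions 10, 13)
Effective Tm = 40 − 2×6 = 40 − 12 = 28°C

28°C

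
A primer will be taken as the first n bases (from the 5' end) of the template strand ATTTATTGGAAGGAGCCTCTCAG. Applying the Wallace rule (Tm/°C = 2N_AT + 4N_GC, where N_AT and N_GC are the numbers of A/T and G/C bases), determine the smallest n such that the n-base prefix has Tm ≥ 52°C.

First 18 bases: ATTTATTGGAAGGAGCCT → Tm = 50°C (< 52°C)
First 19 bases: ATTTATTGGAAGGAGCCTC → Tm = 54°C (≥ 52°C)
Since every base adds ≥2°C, Tm only increases with n, so the threshold is first crossed at n = 19.

n = 19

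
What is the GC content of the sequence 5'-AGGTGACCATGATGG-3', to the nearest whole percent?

C=2, T=3, G=6, A=4
G+C = 6 + 2 = 8 out of 15 bases
%GC = 8/15 × 100 = 53.33% ≈ 53%

53%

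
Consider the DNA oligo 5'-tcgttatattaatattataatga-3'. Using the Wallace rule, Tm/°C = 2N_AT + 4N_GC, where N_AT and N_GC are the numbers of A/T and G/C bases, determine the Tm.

52°C

Scanning the sequence gives A=9, C=1, T=11, G=2.
So N_AT = 20 and N_GC = 3.
Tm = 4·3 + 2·20 = 12 + 40 = 52°C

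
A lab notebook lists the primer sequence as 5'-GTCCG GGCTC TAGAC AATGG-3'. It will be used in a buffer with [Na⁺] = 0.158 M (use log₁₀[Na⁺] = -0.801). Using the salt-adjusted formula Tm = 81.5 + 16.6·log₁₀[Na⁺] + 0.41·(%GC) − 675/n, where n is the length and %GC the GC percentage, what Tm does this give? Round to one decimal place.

59.1°C

Length n = 20. G=7, T=4, A=4, C=5
G+C = 12, so %GC = 12/20 × 100 = 60%
Salt term: 16.6 × (-0.801) = -13.297
GC term: 0.41 × 60 = 24.6; length term: −675/20 = −33.75
Tm = 81.5 + (-13.297) + 24.6 − 33.75 = 59.053 → 59.1°C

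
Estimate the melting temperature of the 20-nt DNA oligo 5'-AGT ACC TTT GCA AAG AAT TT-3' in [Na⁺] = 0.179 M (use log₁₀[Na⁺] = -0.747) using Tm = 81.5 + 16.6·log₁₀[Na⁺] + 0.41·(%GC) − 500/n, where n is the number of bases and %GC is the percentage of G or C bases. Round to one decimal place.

Length n = 20. G=3, A=7, T=7, C=3
G+C = 6, so %GC = 6/20 × 100 = 30%
Salt term: 16.6 × (-0.747) = -12.4
GC term: 0.41 × 30 = 12.3; length term: −500/20 = −25
Tm = 81.5 + (-12.4) + 12.3 − 25 = 56.4 → 56.4°C

56.4°C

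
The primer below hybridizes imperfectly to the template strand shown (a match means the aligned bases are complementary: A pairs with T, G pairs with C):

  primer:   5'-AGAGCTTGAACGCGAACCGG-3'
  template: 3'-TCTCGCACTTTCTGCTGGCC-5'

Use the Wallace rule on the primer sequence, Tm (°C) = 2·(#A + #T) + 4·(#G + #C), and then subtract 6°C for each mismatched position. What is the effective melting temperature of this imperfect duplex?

34°C

Primer base counts: A=6, T=2, G=7, C=5 → A+T=8, G+C=12
Perfect-match Tm = 2(8) + 4(12) = 16 + 48 = 64°C
Mismatches (positions where the bases are not complementary): 5 (at positions 6, 11, 13, 14, 15)
Effective Tm = 64 − 5×6 = 64 − 30 = 34°C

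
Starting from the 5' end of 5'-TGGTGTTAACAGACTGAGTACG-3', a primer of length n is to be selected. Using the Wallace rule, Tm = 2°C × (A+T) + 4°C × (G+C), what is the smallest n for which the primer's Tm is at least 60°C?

First 20 bases: TGGTGTTAACAGACTGAGTA → Tm = 56°C (< 60°C)
First 21 bases: TGGTGTTAACAGACTGAGTAC → Tm = 60°C (≥ 60°C)
Each additional base adds 2°C (A/T) or 4°C (G/C), so Tm is non-decreasing in n; n = 21 is the first length to reach 60°C.

n = 21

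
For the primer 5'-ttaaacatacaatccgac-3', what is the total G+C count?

C=5, G=1, T=4, A=8
G+C = 1 + 5 = 6

6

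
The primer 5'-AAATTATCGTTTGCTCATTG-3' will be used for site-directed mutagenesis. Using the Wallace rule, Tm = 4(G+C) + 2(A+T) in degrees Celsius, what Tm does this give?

Base counts: G=3, T=9, A=5, C=3
So N_AT = 14 and N_GC = 6.
Tm = 2×14 + 4×6 = 52°C

52°C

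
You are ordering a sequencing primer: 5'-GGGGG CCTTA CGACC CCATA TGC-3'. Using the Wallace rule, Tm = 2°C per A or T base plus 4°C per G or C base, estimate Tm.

Base counts: A=4, G=7, T=4, C=8
A+T = 8, G+C = 15
Tm = 2(8) + 4(15) = 16 + 60 = 76°C

76°C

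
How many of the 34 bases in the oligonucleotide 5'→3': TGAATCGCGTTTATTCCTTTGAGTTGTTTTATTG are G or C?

Scanning the sequence gives A=5, T=18, G=7, C=4.
Total G or C: 7 + 4 = 11

11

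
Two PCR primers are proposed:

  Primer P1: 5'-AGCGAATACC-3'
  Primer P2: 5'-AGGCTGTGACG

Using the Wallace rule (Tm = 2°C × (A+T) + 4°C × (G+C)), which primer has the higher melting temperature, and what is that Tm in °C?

Primer P2, 36°C

Primer P1: A+T=5, G+C=5 → Tm = 2(5)+4(5) = 30°C
Primer P2: A+T=4, G+C=7 → Tm = 2(4)+4(7) = 36°C
30°C vs 36°C → primer P2 is higher.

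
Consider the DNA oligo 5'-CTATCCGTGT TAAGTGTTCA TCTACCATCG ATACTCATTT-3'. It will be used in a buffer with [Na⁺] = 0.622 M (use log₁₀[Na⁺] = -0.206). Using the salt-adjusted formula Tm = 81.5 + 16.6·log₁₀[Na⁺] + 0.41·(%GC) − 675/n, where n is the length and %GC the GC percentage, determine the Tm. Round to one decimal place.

76.6°C

Length n = 40. Counting bases: C=10, T=16, A=9, G=5
G+C = 15, so %GC = 15/40 × 100 = 37.5%
Salt term: 16.6 × (-0.206) = -3.42
GC term: 0.41 × 37.5 = 15.375; length term: −675/40 = −16.875
Tm = 81.5 + (-3.42) + 15.375 − 16.875 = 76.58 → 76.6°C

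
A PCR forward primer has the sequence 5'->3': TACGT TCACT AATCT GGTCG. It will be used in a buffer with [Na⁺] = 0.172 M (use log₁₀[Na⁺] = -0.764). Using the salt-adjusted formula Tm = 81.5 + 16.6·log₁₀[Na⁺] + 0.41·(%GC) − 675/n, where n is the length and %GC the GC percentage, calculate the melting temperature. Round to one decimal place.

Length n = 20. A=4, T=7, G=4, C=5
G+C = 9, so %GC = 9/20 × 100 = 45%
Salt term: 16.6 × (-0.764) = -12.682
GC term: 0.41 × 45 = 18.45; length term: −675/20 = −33.75
Tm = 81.5 + (-12.682) + 18.45 − 33.75 = 53.518 → 53.5°C

53.5°C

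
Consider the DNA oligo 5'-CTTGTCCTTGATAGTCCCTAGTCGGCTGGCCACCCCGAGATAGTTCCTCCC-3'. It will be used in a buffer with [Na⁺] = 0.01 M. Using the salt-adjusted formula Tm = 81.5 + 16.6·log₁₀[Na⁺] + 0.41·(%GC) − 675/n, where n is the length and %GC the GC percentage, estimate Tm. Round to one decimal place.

59.2°C

Length n = 51. Scanning the sequence gives A=7, G=11, C=19, T=14.
G+C = 30, so %GC = 30/51 × 100 = 58.824%
Salt term: 16.6 × (-2) = -33.2
GC term: 0.41 × 58.824 = 24.118; length term: −675/51 = −13.235
Tm = 81.5 + (-33.2) + 24.118 − 13.235 = 59.183 → 59.2°C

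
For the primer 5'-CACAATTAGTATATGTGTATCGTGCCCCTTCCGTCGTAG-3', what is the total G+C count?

18

Scanning the sequence gives A=8, C=10, T=13, G=8.
Total G or C: 8 + 10 = 18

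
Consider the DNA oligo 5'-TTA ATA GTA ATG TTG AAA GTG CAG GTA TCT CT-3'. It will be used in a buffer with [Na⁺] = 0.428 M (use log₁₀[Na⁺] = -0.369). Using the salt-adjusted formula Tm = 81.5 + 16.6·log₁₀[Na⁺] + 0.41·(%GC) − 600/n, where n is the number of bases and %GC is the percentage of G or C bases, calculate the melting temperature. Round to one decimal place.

Length n = 32. Scanning the sequence gives T=12, A=10, G=7, C=3.
G+C = 10, so %GC = 10/32 × 100 = 31.25%
Salt term: 16.6 × (-0.369) = -6.125
GC term: 0.41 × 31.25 = 12.812; length term: −600/32 = −18.75
Tm = 81.5 + (-6.125) + 12.812 − 18.75 = 69.437 → 69.4°C

69.4°C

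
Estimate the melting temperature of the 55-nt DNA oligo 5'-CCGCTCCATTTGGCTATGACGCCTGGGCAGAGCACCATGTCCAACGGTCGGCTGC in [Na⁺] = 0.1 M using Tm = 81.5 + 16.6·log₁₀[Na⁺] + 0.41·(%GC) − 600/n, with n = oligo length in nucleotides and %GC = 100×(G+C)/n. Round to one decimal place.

80.1°C

Length n = 55. C=19, T=11, G=16, A=9
G+C = 35, so %GC = 35/55 × 100 = 63.636%
Salt term: 16.6 × (-1) = -16.6
GC term: 0.41 × 63.636 = 26.091; length term: −600/55 = −10.909
Tm = 81.5 + (-16.6) + 26.091 − 10.909 = 80.082 → 80.1°C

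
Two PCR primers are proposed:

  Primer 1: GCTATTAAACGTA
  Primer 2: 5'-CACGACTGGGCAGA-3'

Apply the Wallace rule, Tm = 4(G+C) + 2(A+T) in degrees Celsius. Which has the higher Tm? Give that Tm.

Primer 2, 46°C

Primer 1: A+T=9, G+C=4 → Tm = 2(9)+4(4) = 34°C
Primer 2: A+T=5, G+C=9 → Tm = 2(5)+4(9) = 46°C
34°C vs 46°C → primer 2 is higher.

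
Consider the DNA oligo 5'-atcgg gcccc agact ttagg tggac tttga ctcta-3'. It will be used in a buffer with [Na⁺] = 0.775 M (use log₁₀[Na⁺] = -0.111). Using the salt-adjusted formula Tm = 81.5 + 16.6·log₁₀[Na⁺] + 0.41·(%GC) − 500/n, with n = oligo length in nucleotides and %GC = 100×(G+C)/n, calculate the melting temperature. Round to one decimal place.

Length n = 35. Counting bases: A=7, C=9, G=9, T=10
G+C = 18, so %GC = 18/35 × 100 = 51.429%
Salt term: 16.6 × (-0.111) = -1.843
GC term: 0.41 × 51.429 = 21.086; length term: −500/35 = −14.286
Tm = 81.5 + (-1.843) + 21.086 − 14.286 = 86.457 → 86.5°C

86.5°C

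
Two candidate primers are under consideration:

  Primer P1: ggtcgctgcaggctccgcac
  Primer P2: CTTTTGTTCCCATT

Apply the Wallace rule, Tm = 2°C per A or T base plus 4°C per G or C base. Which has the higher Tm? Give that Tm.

Primer P1: A+T=5, G+C=15 → Tm = 2(5)+4(15) = 70°C
Primer P2: A+T=9, G+C=5 → Tm = 2(9)+4(5) = 38°C
70°C vs 38°C → primer P1 is higher.

Primer P1, 70°C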